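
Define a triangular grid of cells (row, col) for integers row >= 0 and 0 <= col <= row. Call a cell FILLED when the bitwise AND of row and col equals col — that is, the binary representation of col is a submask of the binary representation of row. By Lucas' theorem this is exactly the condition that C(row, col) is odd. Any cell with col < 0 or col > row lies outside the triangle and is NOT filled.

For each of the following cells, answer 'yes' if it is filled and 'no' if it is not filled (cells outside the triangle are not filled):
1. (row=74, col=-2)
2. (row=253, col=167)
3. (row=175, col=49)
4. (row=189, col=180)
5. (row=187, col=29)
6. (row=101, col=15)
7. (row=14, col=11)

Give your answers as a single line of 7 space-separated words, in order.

Answer: no no no yes no no no

Derivation:
(74,-2): col outside [0, 74] -> not filled
(253,167): row=0b11111101, col=0b10100111, row AND col = 0b10100101 = 165; 165 != 167 -> empty
(175,49): row=0b10101111, col=0b110001, row AND col = 0b100001 = 33; 33 != 49 -> empty
(189,180): row=0b10111101, col=0b10110100, row AND col = 0b10110100 = 180; 180 == 180 -> filled
(187,29): row=0b10111011, col=0b11101, row AND col = 0b11001 = 25; 25 != 29 -> empty
(101,15): row=0b1100101, col=0b1111, row AND col = 0b101 = 5; 5 != 15 -> empty
(14,11): row=0b1110, col=0b1011, row AND col = 0b1010 = 10; 10 != 11 -> empty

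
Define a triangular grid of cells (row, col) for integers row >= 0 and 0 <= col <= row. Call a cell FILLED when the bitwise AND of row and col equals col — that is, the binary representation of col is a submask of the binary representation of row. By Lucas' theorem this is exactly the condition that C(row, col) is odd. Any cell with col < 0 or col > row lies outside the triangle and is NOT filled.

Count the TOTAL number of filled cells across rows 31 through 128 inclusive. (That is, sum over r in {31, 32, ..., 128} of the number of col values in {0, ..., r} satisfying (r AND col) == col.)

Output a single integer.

r31=11111 pc5: +32 =32
r32=100000 pc1: +2 =34
r33=100001 pc2: +4 =38
r34=100010 pc2: +4 =42
r35=100011 pc3: +8 =50
r36=100100 pc2: +4 =54
r37=100101 pc3: +8 =62
r38=100110 pc3: +8 =70
r39=100111 pc4: +16 =86
r40=101000 pc2: +4 =90
r41=101001 pc3: +8 =98
r42=101010 pc3: +8 =106
r43=101011 pc4: +16 =122
r44=101100 pc3: +8 =130
r45=101101 pc4: +16 =146
r46=101110 pc4: +16 =162
r47=101111 pc5: +32 =194
r48=110000 pc2: +4 =198
r49=110001 pc3: +8 =206
r50=110010 pc3: +8 =214
r51=110011 pc4: +16 =230
r52=110100 pc3: +8 =238
r53=110101 pc4: +16 =254
r54=110110 pc4: +16 =270
r55=110111 pc5: +32 =302
r56=111000 pc3: +8 =310
r57=111001 pc4: +16 =326
r58=111010 pc4: +16 =342
r59=111011 pc5: +32 =374
r60=111100 pc4: +16 =390
r61=111101 pc5: +32 =422
r62=111110 pc5: +32 =454
r63=111111 pc6: +64 =518
r64=1000000 pc1: +2 =520
r65=1000001 pc2: +4 =524
r66=1000010 pc2: +4 =528
r67=1000011 pc3: +8 =536
r68=1000100 pc2: +4 =540
r69=1000101 pc3: +8 =548
r70=1000110 pc3: +8 =556
r71=1000111 pc4: +16 =572
r72=1001000 pc2: +4 =576
r73=1001001 pc3: +8 =584
r74=1001010 pc3: +8 =592
r75=1001011 pc4: +16 =608
r76=1001100 pc3: +8 =616
r77=1001101 pc4: +16 =632
r78=1001110 pc4: +16 =648
r79=1001111 pc5: +32 =680
r80=1010000 pc2: +4 =684
r81=1010001 pc3: +8 =692
r82=1010010 pc3: +8 =700
r83=1010011 pc4: +16 =716
r84=1010100 pc3: +8 =724
r85=1010101 pc4: +16 =740
r86=1010110 pc4: +16 =756
r87=1010111 pc5: +32 =788
r88=1011000 pc3: +8 =796
r89=1011001 pc4: +16 =812
r90=1011010 pc4: +16 =828
r91=1011011 pc5: +32 =860
r92=1011100 pc4: +16 =876
r93=1011101 pc5: +32 =908
r94=1011110 pc5: +32 =940
r95=1011111 pc6: +64 =1004
r96=1100000 pc2: +4 =1008
r97=1100001 pc3: +8 =1016
r98=1100010 pc3: +8 =1024
r99=1100011 pc4: +16 =1040
r100=1100100 pc3: +8 =1048
r101=1100101 pc4: +16 =1064
r102=1100110 pc4: +16 =1080
r103=1100111 pc5: +32 =1112
r104=1101000 pc3: +8 =1120
r105=1101001 pc4: +16 =1136
r106=1101010 pc4: +16 =1152
r107=1101011 pc5: +32 =1184
r108=1101100 pc4: +16 =1200
r109=1101101 pc5: +32 =1232
r110=1101110 pc5: +32 =1264
r111=1101111 pc6: +64 =1328
r112=1110000 pc3: +8 =1336
r113=1110001 pc4: +16 =1352
r114=1110010 pc4: +16 =1368
r115=1110011 pc5: +32 =1400
r116=1110100 pc4: +16 =1416
r117=1110101 pc5: +32 =1448
r118=1110110 pc5: +32 =1480
r119=1110111 pc6: +64 =1544
r120=1111000 pc4: +16 =1560
r121=1111001 pc5: +32 =1592
r122=1111010 pc5: +32 =1624
r123=1111011 pc6: +64 =1688
r124=1111100 pc5: +32 =1720
r125=1111101 pc6: +64 =1784
r126=1111110 pc6: +64 =1848
r127=1111111 pc7: +128 =1976
r128=10000000 pc1: +2 =1978

Answer: 1978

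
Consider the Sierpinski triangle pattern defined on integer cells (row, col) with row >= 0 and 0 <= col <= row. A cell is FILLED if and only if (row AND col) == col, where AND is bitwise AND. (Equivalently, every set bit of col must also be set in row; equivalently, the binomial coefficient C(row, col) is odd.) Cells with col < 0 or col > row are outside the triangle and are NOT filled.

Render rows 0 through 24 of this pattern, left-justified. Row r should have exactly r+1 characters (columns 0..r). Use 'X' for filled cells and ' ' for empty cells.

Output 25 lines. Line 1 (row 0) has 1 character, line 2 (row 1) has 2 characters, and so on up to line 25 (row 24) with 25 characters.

r0=0: X
r1=1: XX
r2=10: X X
r3=11: XXXX
r4=100: X   X
r5=101: XX  XX
r6=110: X X X X
r7=111: XXXXXXXX
r8=1000: X       X
r9=1001: XX      XX
r10=1010: X X     X X
r11=1011: XXXX    XXXX
r12=1100: X   X   X   X
r13=1101: XX  XX  XX  XX
r14=1110: X X X X X X X X
r15=1111: XXXXXXXXXXXXXXXX
r16=10000: X               X
r17=10001: XX              XX
r18=10010: X X             X X
r19=10011: XXXX            XXXX
r20=10100: X   X           X   X
r21=10101: XX  XX          XX  XX
r22=10110: X X X X         X X X X
r23=10111: XXXXXXXX        XXXXXXXX
r24=11000: X       X       X       X

Answer: X
XX
X X
XXXX
X   X
XX  XX
X X X X
XXXXXXXX
X       X
XX      XX
X X     X X
XXXX    XXXX
X   X   X   X
XX  XX  XX  XX
X X X X X X X X
XXXXXXXXXXXXXXXX
X               X
XX              XX
X X             X X
XXXX            XXXX
X   X           X   X
XX  XX          XX  XX
X X X X         X X X X
XXXXXXXX        XXXXXXXX
X       X       X       X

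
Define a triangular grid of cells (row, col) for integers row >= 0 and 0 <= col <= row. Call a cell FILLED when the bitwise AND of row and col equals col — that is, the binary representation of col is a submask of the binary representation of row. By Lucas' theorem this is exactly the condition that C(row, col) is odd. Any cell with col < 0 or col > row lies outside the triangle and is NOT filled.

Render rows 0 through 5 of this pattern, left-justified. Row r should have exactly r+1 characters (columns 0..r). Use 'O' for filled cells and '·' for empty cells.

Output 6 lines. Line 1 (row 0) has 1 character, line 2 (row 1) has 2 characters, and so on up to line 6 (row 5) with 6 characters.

r0=0: O
r1=1: OO
r2=10: O·O
r3=11: OOOO
r4=100: O···O
r5=101: OO··OO

Answer: O
OO
O·O
OOOO
O···O
OO··OO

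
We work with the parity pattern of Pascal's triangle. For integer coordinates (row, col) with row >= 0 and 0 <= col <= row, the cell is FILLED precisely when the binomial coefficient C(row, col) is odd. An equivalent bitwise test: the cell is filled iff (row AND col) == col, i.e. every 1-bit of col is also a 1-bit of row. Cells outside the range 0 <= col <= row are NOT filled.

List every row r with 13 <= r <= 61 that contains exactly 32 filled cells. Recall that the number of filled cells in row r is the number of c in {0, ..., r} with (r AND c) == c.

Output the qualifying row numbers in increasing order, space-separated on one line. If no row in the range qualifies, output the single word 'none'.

Answer: 31 47 55 59 61

Derivation:
Row r has 2^popcount(r) filled cells, so we need popcount(r) = log2(32) = 5.
Scan r = 13..61 and keep those with exactly 5 one-bits:
r=13=1101 popcount=3 -> skip
r=14=1110 popcount=3 -> skip
r=15=1111 popcount=4 -> skip
r=16=10000 popcount=1 -> skip
r=17=10001 popcount=2 -> skip
r=18=10010 popcount=2 -> skip
r=19=10011 popcount=3 -> skip
r=20=10100 popcount=2 -> skip
r=21=10101 popcount=3 -> skip
r=22=10110 popcount=3 -> skip
r=23=10111 popcount=4 -> skip
r=24=11000 popcount=2 -> skip
r=25=11001 popcount=3 -> skip
r=26=11010 popcount=3 -> skip
r=27=11011 popcount=4 -> skip
r=28=11100 popcount=3 -> skip
r=29=11101 popcount=4 -> skip
r=30=11110 popcount=4 -> skip
r=31=11111 popcount=5 -> KEEP
r=32=100000 popcount=1 -> skip
r=33=100001 popcount=2 -> skip
r=34=100010 popcount=2 -> skip
r=35=100011 popcount=3 -> skip
r=36=100100 popcount=2 -> skip
r=37=100101 popcount=3 -> skip
r=38=100110 popcount=3 -> skip
r=39=100111 popcount=4 -> skip
r=40=101000 popcount=2 -> skip
r=41=101001 popcount=3 -> skip
r=42=101010 popcount=3 -> skip
r=43=101011 popcount=4 -> skip
r=44=101100 popcount=3 -> skip
r=45=101101 popcount=4 -> skip
r=46=101110 popcount=4 -> skip
r=47=101111 popcount=5 -> KEEP
r=48=110000 popcount=2 -> skip
r=49=110001 popcount=3 -> skip
r=50=110010 popcount=3 -> skip
r=51=110011 popcount=4 -> skip
r=52=110100 popcount=3 -> skip
r=53=110101 popcount=4 -> skip
r=54=110110 popcount=4 -> skip
r=55=110111 popcount=5 -> KEEP
r=56=111000 popcount=3 -> skip
r=57=111001 popcount=4 -> skip
r=58=111010 popcount=4 -> skip
r=59=111011 popcount=5 -> KEEP
r=60=111100 popcount=4 -> skip
r=61=111101 popcount=5 -> KEEP
Kept rows: 31 47 55 59 61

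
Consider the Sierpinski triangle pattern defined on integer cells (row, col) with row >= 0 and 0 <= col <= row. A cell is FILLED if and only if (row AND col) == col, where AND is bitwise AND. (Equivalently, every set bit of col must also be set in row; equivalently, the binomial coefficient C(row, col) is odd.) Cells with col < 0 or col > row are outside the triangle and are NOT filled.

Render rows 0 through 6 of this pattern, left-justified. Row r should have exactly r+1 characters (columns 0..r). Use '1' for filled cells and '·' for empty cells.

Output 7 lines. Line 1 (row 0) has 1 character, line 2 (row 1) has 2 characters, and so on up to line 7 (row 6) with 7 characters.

r0=0: 1
r1=1: 11
r2=10: 1·1
r3=11: 1111
r4=100: 1···1
r5=101: 11··11
r6=110: 1·1·1·1

Answer: 1
11
1·1
1111
1···1
11··11
1·1·1·1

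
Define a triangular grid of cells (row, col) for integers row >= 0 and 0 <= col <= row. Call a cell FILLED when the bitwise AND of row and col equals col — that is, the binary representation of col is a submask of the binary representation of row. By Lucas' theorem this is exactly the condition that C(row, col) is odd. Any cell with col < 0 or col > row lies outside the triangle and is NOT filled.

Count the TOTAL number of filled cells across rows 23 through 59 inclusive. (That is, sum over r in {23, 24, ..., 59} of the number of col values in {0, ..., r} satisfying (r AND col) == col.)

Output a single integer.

r23=10111 pc4: +16 =16
r24=11000 pc2: +4 =20
r25=11001 pc3: +8 =28
r26=11010 pc3: +8 =36
r27=11011 pc4: +16 =52
r28=11100 pc3: +8 =60
r29=11101 pc4: +16 =76
r30=11110 pc4: +16 =92
r31=11111 pc5: +32 =124
r32=100000 pc1: +2 =126
r33=100001 pc2: +4 =130
r34=100010 pc2: +4 =134
r35=100011 pc3: +8 =142
r36=100100 pc2: +4 =146
r37=100101 pc3: +8 =154
r38=100110 pc3: +8 =162
r39=100111 pc4: +16 =178
r40=101000 pc2: +4 =182
r41=101001 pc3: +8 =190
r42=101010 pc3: +8 =198
r43=101011 pc4: +16 =214
r44=101100 pc3: +8 =222
r45=101101 pc4: +16 =238
r46=101110 pc4: +16 =254
r47=101111 pc5: +32 =286
r48=110000 pc2: +4 =290
r49=110001 pc3: +8 =298
r50=110010 pc3: +8 =306
r51=110011 pc4: +16 =322
r52=110100 pc3: +8 =330
r53=110101 pc4: +16 =346
r54=110110 pc4: +16 =362
r55=110111 pc5: +32 =394
r56=111000 pc3: +8 =402
r57=111001 pc4: +16 =418
r58=111010 pc4: +16 =434
r59=111011 pc5: +32 =466

Answer: 466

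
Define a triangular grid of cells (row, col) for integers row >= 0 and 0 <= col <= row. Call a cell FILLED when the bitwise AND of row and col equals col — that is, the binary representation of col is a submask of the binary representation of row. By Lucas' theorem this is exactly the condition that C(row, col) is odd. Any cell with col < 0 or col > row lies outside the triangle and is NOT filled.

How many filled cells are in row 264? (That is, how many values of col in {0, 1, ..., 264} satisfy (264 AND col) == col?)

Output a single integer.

Answer: 4

Derivation:
264 in binary = 100001000
popcount(264) = number of 1-bits in 100001000 = 2
A col c satisfies (264 AND c) == c iff every set bit of c is also set in 264; each of the 2 set bits of 264 can independently be on or off in c.
count = 2^2 = 4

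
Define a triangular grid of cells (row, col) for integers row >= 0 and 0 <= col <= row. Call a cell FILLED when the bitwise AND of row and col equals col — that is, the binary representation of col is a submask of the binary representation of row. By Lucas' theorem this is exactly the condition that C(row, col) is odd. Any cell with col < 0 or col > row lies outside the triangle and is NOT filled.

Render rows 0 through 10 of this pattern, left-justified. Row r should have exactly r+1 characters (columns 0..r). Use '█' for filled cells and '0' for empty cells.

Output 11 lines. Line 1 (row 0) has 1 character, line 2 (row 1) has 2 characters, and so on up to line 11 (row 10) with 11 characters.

Answer: █
██
█0█
████
█000█
██00██
█0█0█0█
████████
█0000000█
██000000██
█0█00000█0█

Derivation:
r0=0: █
r1=1: ██
r2=10: █0█
r3=11: ████
r4=100: █000█
r5=101: ██00██
r6=110: █0█0█0█
r7=111: ████████
r8=1000: █0000000█
r9=1001: ██000000██
r10=1010: █0█00000█0█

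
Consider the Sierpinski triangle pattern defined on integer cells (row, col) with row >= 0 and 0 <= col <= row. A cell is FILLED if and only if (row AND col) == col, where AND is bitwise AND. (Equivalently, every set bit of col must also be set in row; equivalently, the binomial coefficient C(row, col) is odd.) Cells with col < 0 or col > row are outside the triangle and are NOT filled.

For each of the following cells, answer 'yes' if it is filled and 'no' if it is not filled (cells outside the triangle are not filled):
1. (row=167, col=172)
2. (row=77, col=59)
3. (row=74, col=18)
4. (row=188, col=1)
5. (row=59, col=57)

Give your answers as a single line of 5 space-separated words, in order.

(167,172): col outside [0, 167] -> not filled
(77,59): row=0b1001101, col=0b111011, row AND col = 0b1001 = 9; 9 != 59 -> empty
(74,18): row=0b1001010, col=0b10010, row AND col = 0b10 = 2; 2 != 18 -> empty
(188,1): row=0b10111100, col=0b1, row AND col = 0b0 = 0; 0 != 1 -> empty
(59,57): row=0b111011, col=0b111001, row AND col = 0b111001 = 57; 57 == 57 -> filled

Answer: no no no no yes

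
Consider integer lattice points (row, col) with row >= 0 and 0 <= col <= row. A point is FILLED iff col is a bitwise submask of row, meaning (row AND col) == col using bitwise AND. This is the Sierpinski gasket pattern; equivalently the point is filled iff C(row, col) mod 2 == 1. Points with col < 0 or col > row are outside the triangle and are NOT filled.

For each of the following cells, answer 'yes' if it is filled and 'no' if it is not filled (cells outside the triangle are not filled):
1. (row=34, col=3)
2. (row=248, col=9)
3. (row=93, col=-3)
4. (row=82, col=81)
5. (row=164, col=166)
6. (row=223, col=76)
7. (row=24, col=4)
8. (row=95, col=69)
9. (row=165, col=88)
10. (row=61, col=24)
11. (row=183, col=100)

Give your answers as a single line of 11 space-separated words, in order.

(34,3): row=0b100010, col=0b11, row AND col = 0b10 = 2; 2 != 3 -> empty
(248,9): row=0b11111000, col=0b1001, row AND col = 0b1000 = 8; 8 != 9 -> empty
(93,-3): col outside [0, 93] -> not filled
(82,81): row=0b1010010, col=0b1010001, row AND col = 0b1010000 = 80; 80 != 81 -> empty
(164,166): col outside [0, 164] -> not filled
(223,76): row=0b11011111, col=0b1001100, row AND col = 0b1001100 = 76; 76 == 76 -> filled
(24,4): row=0b11000, col=0b100, row AND col = 0b0 = 0; 0 != 4 -> empty
(95,69): row=0b1011111, col=0b1000101, row AND col = 0b1000101 = 69; 69 == 69 -> filled
(165,88): row=0b10100101, col=0b1011000, row AND col = 0b0 = 0; 0 != 88 -> empty
(61,24): row=0b111101, col=0b11000, row AND col = 0b11000 = 24; 24 == 24 -> filled
(183,100): row=0b10110111, col=0b1100100, row AND col = 0b100100 = 36; 36 != 100 -> empty

Answer: no no no no no yes no yes no yes no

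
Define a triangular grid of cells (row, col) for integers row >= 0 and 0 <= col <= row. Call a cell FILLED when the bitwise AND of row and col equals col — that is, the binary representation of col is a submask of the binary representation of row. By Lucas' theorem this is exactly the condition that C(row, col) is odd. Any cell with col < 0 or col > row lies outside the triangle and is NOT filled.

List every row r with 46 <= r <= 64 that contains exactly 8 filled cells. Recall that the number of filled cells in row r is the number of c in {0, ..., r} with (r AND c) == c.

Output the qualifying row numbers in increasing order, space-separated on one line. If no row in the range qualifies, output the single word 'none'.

Row r has 2^popcount(r) filled cells, so we need popcount(r) = log2(8) = 3.
Scan r = 46..64 and keep those with exactly 3 one-bits:
r=46=101110 popcount=4 -> skip
r=47=101111 popcount=5 -> skip
r=48=110000 popcount=2 -> skip
r=49=110001 popcount=3 -> KEEP
r=50=110010 popcount=3 -> KEEP
r=51=110011 popcount=4 -> skip
r=52=110100 popcount=3 -> KEEP
r=53=110101 popcount=4 -> skip
r=54=110110 popcount=4 -> skip
r=55=110111 popcount=5 -> skip
r=56=111000 popcount=3 -> KEEP
r=57=111001 popcount=4 -> skip
r=58=111010 popcount=4 -> skip
r=59=111011 popcount=5 -> skip
r=60=111100 popcount=4 -> skip
r=61=111101 popcount=5 -> skip
r=62=111110 popcount=5 -> skip
r=63=111111 popcount=6 -> skip
r=64=1000000 popcount=1 -> skip
Kept rows: 49 50 52 56

Answer: 49 50 52 56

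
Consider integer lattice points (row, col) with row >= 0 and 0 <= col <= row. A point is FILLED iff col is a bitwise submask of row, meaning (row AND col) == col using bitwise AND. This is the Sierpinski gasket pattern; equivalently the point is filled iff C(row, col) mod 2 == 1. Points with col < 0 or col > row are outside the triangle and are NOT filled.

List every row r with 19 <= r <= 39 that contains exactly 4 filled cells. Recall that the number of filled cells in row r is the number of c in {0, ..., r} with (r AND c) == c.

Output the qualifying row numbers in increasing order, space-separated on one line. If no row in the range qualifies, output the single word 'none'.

Answer: 20 24 33 34 36

Derivation:
Row r has 2^popcount(r) filled cells, so we need popcount(r) = log2(4) = 2.
Scan r = 19..39 and keep those with exactly 2 one-bits:
r=19=10011 popcount=3 -> skip
r=20=10100 popcount=2 -> KEEP
r=21=10101 popcount=3 -> skip
r=22=10110 popcount=3 -> skip
r=23=10111 popcount=4 -> skip
r=24=11000 popcount=2 -> KEEP
r=25=11001 popcount=3 -> skip
r=26=11010 popcount=3 -> skip
r=27=11011 popcount=4 -> skip
r=28=11100 popcount=3 -> skip
r=29=11101 popcount=4 -> skip
r=30=11110 popcount=4 -> skip
r=31=11111 popcount=5 -> skip
r=32=100000 popcount=1 -> skip
r=33=100001 popcount=2 -> KEEP
r=34=100010 popcount=2 -> KEEP
r=35=100011 popcount=3 -> skip
r=36=100100 popcount=2 -> KEEP
r=37=100101 popcount=3 -> skip
r=38=100110 popcount=3 -> skip
r=39=100111 popcount=4 -> skip
Kept rows: 20 24 33 34 36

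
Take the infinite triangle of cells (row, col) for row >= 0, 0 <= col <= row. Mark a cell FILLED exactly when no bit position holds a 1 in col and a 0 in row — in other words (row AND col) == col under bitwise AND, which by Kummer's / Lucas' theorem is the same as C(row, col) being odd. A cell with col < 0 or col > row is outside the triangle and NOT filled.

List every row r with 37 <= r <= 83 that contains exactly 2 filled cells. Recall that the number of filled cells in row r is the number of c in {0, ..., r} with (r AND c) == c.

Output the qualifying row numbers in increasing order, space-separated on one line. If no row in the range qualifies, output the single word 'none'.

Answer: 64

Derivation:
Row r has 2^popcount(r) filled cells, so we need popcount(r) = log2(2) = 1.
Scan r = 37..83 and keep those with exactly 1 one-bits:
r=37=100101 popcount=3 -> skip
r=38=100110 popcount=3 -> skip
r=39=100111 popcount=4 -> skip
r=40=101000 popcount=2 -> skip
r=41=101001 popcount=3 -> skip
r=42=101010 popcount=3 -> skip
r=43=101011 popcount=4 -> skip
r=44=101100 popcount=3 -> skip
r=45=101101 popcount=4 -> skip
r=46=101110 popcount=4 -> skip
r=47=101111 popcount=5 -> skip
r=48=110000 popcount=2 -> skip
r=49=110001 popcount=3 -> skip
r=50=110010 popcount=3 -> skip
r=51=110011 popcount=4 -> skip
r=52=110100 popcount=3 -> skip
r=53=110101 popcount=4 -> skip
r=54=110110 popcount=4 -> skip
r=55=110111 popcount=5 -> skip
r=56=111000 popcount=3 -> skip
r=57=111001 popcount=4 -> skip
r=58=111010 popcount=4 -> skip
r=59=111011 popcount=5 -> skip
r=60=111100 popcount=4 -> skip
r=61=111101 popcount=5 -> skip
r=62=111110 popcount=5 -> skip
r=63=111111 popcount=6 -> skip
r=64=1000000 popcount=1 -> KEEP
r=65=1000001 popcount=2 -> skip
r=66=1000010 popcount=2 -> skip
r=67=1000011 popcount=3 -> skip
r=68=1000100 popcount=2 -> skip
r=69=1000101 popcount=3 -> skip
r=70=1000110 popcount=3 -> skip
r=71=1000111 popcount=4 -> skip
r=72=1001000 popcount=2 -> skip
r=73=1001001 popcount=3 -> skip
r=74=1001010 popcount=3 -> skip
r=75=1001011 popcount=4 -> skip
r=76=1001100 popcount=3 -> skip
r=77=1001101 popcount=4 -> skip
r=78=1001110 popcount=4 -> skip
r=79=1001111 popcount=5 -> skip
r=80=1010000 popcount=2 -> skip
r=81=1010001 popcount=3 -> skip
r=82=1010010 popcount=3 -> skip
r=83=1010011 popcount=4 -> skip
Kept rows: 64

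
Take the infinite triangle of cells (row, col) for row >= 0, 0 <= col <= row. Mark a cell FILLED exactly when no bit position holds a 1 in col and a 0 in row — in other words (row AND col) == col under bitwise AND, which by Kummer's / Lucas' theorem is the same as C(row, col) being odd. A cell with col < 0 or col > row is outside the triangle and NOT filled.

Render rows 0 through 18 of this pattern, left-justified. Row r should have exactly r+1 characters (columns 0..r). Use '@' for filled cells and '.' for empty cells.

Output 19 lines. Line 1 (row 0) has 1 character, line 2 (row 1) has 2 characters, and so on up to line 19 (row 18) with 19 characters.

r0=0: @
r1=1: @@
r2=10: @.@
r3=11: @@@@
r4=100: @...@
r5=101: @@..@@
r6=110: @.@.@.@
r7=111: @@@@@@@@
r8=1000: @.......@
r9=1001: @@......@@
r10=1010: @.@.....@.@
r11=1011: @@@@....@@@@
r12=1100: @...@...@...@
r13=1101: @@..@@..@@..@@
r14=1110: @.@.@.@.@.@.@.@
r15=1111: @@@@@@@@@@@@@@@@
r16=10000: @...............@
r17=10001: @@..............@@
r18=10010: @.@.............@.@

Answer: @
@@
@.@
@@@@
@...@
@@..@@
@.@.@.@
@@@@@@@@
@.......@
@@......@@
@.@.....@.@
@@@@....@@@@
@...@...@...@
@@..@@..@@..@@
@.@.@.@.@.@.@.@
@@@@@@@@@@@@@@@@
@...............@
@@..............@@
@.@.............@.@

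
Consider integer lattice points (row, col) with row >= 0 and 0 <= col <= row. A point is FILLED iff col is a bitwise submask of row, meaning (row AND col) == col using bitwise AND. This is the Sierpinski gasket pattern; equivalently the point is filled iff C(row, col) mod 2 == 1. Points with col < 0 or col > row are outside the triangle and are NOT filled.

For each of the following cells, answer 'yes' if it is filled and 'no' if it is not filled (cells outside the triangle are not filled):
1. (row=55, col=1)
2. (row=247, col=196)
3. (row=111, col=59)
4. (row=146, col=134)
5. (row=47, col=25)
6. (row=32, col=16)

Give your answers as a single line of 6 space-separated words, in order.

Answer: yes yes no no no no

Derivation:
(55,1): row=0b110111, col=0b1, row AND col = 0b1 = 1; 1 == 1 -> filled
(247,196): row=0b11110111, col=0b11000100, row AND col = 0b11000100 = 196; 196 == 196 -> filled
(111,59): row=0b1101111, col=0b111011, row AND col = 0b101011 = 43; 43 != 59 -> empty
(146,134): row=0b10010010, col=0b10000110, row AND col = 0b10000010 = 130; 130 != 134 -> empty
(47,25): row=0b101111, col=0b11001, row AND col = 0b1001 = 9; 9 != 25 -> empty
(32,16): row=0b100000, col=0b10000, row AND col = 0b0 = 0; 0 != 16 -> empty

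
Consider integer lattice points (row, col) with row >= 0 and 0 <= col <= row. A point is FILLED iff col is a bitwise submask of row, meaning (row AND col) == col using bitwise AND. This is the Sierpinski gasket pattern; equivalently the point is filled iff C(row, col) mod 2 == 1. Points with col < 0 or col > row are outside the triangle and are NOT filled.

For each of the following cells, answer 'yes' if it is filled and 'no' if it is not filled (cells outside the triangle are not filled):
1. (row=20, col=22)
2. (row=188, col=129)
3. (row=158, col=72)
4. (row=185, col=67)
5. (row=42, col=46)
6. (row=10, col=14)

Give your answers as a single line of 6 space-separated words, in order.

(20,22): col outside [0, 20] -> not filled
(188,129): row=0b10111100, col=0b10000001, row AND col = 0b10000000 = 128; 128 != 129 -> empty
(158,72): row=0b10011110, col=0b1001000, row AND col = 0b1000 = 8; 8 != 72 -> empty
(185,67): row=0b10111001, col=0b1000011, row AND col = 0b1 = 1; 1 != 67 -> empty
(42,46): col outside [0, 42] -> not filled
(10,14): col outside [0, 10] -> not filled

Answer: no no no no no no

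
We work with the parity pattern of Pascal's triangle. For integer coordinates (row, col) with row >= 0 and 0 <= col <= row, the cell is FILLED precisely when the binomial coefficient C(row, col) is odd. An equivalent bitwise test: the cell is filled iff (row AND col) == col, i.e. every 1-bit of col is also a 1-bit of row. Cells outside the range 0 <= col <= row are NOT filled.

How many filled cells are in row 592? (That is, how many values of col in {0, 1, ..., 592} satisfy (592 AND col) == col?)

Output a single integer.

592 in binary = 1001010000
popcount(592) = number of 1-bits in 1001010000 = 3
A col c satisfies (592 AND c) == c iff every set bit of c is also set in 592; each of the 3 set bits of 592 can independently be on or off in c.
count = 2^3 = 8

Answer: 8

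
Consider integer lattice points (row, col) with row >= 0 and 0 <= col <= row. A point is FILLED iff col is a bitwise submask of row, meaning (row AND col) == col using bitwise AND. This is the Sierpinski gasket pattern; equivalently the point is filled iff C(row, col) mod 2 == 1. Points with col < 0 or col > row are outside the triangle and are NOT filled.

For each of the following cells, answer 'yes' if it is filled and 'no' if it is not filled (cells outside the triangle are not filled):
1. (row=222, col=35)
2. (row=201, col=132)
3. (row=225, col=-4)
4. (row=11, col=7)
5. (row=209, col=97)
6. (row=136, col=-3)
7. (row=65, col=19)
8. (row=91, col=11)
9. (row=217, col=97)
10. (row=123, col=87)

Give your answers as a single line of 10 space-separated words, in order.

(222,35): row=0b11011110, col=0b100011, row AND col = 0b10 = 2; 2 != 35 -> empty
(201,132): row=0b11001001, col=0b10000100, row AND col = 0b10000000 = 128; 128 != 132 -> empty
(225,-4): col outside [0, 225] -> not filled
(11,7): row=0b1011, col=0b111, row AND col = 0b11 = 3; 3 != 7 -> empty
(209,97): row=0b11010001, col=0b1100001, row AND col = 0b1000001 = 65; 65 != 97 -> empty
(136,-3): col outside [0, 136] -> not filled
(65,19): row=0b1000001, col=0b10011, row AND col = 0b1 = 1; 1 != 19 -> empty
(91,11): row=0b1011011, col=0b1011, row AND col = 0b1011 = 11; 11 == 11 -> filled
(217,97): row=0b11011001, col=0b1100001, row AND col = 0b1000001 = 65; 65 != 97 -> empty
(123,87): row=0b1111011, col=0b1010111, row AND col = 0b1010011 = 83; 83 != 87 -> empty

Answer: no no no no no no no yes no no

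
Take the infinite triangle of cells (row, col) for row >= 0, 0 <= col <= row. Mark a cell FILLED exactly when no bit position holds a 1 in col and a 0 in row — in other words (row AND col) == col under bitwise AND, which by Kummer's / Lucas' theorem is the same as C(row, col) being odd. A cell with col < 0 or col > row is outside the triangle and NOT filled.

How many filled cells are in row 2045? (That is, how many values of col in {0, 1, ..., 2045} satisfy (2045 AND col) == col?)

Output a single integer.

2045 in binary = 11111111101
popcount(2045) = number of 1-bits in 11111111101 = 10
A col c satisfies (2045 AND c) == c iff every set bit of c is also set in 2045; each of the 10 set bits of 2045 can independently be on or off in c.
count = 2^10 = 1024

Answer: 1024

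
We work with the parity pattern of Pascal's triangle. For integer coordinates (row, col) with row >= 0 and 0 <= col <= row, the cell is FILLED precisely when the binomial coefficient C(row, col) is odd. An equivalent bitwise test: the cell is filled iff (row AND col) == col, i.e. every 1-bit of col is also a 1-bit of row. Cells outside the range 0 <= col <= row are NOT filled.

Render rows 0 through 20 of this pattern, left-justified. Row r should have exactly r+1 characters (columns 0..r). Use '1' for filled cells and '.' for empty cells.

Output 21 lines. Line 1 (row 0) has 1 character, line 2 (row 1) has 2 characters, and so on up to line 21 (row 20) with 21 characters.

Answer: 1
11
1.1
1111
1...1
11..11
1.1.1.1
11111111
1.......1
11......11
1.1.....1.1
1111....1111
1...1...1...1
11..11..11..11
1.1.1.1.1.1.1.1
1111111111111111
1...............1
11..............11
1.1.............1.1
1111............1111
1...1...........1...1

Derivation:
r0=0: 1
r1=1: 11
r2=10: 1.1
r3=11: 1111
r4=100: 1...1
r5=101: 11..11
r6=110: 1.1.1.1
r7=111: 11111111
r8=1000: 1.......1
r9=1001: 11......11
r10=1010: 1.1.....1.1
r11=1011: 1111....1111
r12=1100: 1...1...1...1
r13=1101: 11..11..11..11
r14=1110: 1.1.1.1.1.1.1.1
r15=1111: 1111111111111111
r16=10000: 1...............1
r17=10001: 11..............11
r18=10010: 1.1.............1.1
r19=10011: 1111............1111
r20=10100: 1...1...........1...1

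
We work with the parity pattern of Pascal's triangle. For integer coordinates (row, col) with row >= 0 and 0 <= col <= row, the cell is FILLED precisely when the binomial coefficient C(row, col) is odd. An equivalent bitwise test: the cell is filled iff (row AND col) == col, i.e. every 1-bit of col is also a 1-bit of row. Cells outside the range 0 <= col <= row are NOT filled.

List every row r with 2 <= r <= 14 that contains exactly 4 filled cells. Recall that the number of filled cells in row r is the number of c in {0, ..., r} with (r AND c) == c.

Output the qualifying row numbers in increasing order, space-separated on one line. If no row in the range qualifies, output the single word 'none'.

Answer: 3 5 6 9 10 12

Derivation:
Row r has 2^popcount(r) filled cells, so we need popcount(r) = log2(4) = 2.
Scan r = 2..14 and keep those with exactly 2 one-bits:
r=2=10 popcount=1 -> skip
r=3=11 popcount=2 -> KEEP
r=4=100 popcount=1 -> skip
r=5=101 popcount=2 -> KEEP
r=6=110 popcount=2 -> KEEP
r=7=111 popcount=3 -> skip
r=8=1000 popcount=1 -> skip
r=9=1001 popcount=2 -> KEEP
r=10=1010 popcount=2 -> KEEP
r=11=1011 popcount=3 -> skip
r=12=1100 popcount=2 -> KEEP
r=13=1101 popcount=3 -> skip
r=14=1110 popcount=3 -> skip
Kept rows: 3 5 6 9 10 12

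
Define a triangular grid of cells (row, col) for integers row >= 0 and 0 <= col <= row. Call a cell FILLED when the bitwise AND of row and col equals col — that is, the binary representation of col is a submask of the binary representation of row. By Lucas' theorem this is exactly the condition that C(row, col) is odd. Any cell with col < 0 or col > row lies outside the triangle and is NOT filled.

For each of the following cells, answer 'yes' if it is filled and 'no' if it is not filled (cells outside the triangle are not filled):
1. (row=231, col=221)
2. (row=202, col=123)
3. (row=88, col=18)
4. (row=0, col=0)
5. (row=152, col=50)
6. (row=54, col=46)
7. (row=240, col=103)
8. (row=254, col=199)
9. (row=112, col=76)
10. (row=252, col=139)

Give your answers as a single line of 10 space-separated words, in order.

Answer: no no no yes no no no no no no

Derivation:
(231,221): row=0b11100111, col=0b11011101, row AND col = 0b11000101 = 197; 197 != 221 -> empty
(202,123): row=0b11001010, col=0b1111011, row AND col = 0b1001010 = 74; 74 != 123 -> empty
(88,18): row=0b1011000, col=0b10010, row AND col = 0b10000 = 16; 16 != 18 -> empty
(0,0): row=0b0, col=0b0, row AND col = 0b0 = 0; 0 == 0 -> filled
(152,50): row=0b10011000, col=0b110010, row AND col = 0b10000 = 16; 16 != 50 -> empty
(54,46): row=0b110110, col=0b101110, row AND col = 0b100110 = 38; 38 != 46 -> empty
(240,103): row=0b11110000, col=0b1100111, row AND col = 0b1100000 = 96; 96 != 103 -> empty
(254,199): row=0b11111110, col=0b11000111, row AND col = 0b11000110 = 198; 198 != 199 -> empty
(112,76): row=0b1110000, col=0b1001100, row AND col = 0b1000000 = 64; 64 != 76 -> empty
(252,139): row=0b11111100, col=0b10001011, row AND col = 0b10001000 = 136; 136 != 139 -> empty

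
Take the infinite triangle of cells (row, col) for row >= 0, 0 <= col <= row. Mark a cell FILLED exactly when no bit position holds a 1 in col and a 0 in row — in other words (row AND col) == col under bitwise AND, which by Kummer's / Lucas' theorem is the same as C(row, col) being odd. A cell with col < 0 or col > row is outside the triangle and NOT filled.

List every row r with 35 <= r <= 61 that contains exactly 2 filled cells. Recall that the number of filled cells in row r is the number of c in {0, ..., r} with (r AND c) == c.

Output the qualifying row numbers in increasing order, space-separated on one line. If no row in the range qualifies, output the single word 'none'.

Row r has 2^popcount(r) filled cells, so we need popcount(r) = log2(2) = 1.
Scan r = 35..61 and keep those with exactly 1 one-bits:
r=35=100011 popcount=3 -> skip
r=36=100100 popcount=2 -> skip
r=37=100101 popcount=3 -> skip
r=38=100110 popcount=3 -> skip
r=39=100111 popcount=4 -> skip
r=40=101000 popcount=2 -> skip
r=41=101001 popcount=3 -> skip
r=42=101010 popcount=3 -> skip
r=43=101011 popcount=4 -> skip
r=44=101100 popcount=3 -> skip
r=45=101101 popcount=4 -> skip
r=46=101110 popcount=4 -> skip
r=47=101111 popcount=5 -> skip
r=48=110000 popcount=2 -> skip
r=49=110001 popcount=3 -> skip
r=50=110010 popcount=3 -> skip
r=51=110011 popcount=4 -> skip
r=52=110100 popcount=3 -> skip
r=53=110101 popcount=4 -> skip
r=54=110110 popcount=4 -> skip
r=55=110111 popcount=5 -> skip
r=56=111000 popcount=3 -> skip
r=57=111001 popcount=4 -> skip
r=58=111010 popcount=4 -> skip
r=59=111011 popcount=5 -> skip
r=60=111100 popcount=4 -> skip
r=61=111101 popcount=5 -> skip
Kept rows: none

Answer: none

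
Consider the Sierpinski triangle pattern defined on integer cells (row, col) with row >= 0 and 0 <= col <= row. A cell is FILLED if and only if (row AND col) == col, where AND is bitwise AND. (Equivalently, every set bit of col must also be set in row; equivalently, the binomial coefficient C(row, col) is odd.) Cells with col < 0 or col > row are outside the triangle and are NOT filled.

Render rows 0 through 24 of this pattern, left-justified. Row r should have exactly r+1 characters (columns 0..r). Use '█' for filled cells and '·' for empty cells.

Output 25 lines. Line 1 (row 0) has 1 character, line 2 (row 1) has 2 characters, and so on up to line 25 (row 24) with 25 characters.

r0=0: █
r1=1: ██
r2=10: █·█
r3=11: ████
r4=100: █···█
r5=101: ██··██
r6=110: █·█·█·█
r7=111: ████████
r8=1000: █·······█
r9=1001: ██······██
r10=1010: █·█·····█·█
r11=1011: ████····████
r12=1100: █···█···█···█
r13=1101: ██··██··██··██
r14=1110: █·█·█·█·█·█·█·█
r15=1111: ████████████████
r16=10000: █···············█
r17=10001: ██··············██
r18=10010: █·█·············█·█
r19=10011: ████············████
r20=10100: █···█···········█···█
r21=10101: ██··██··········██··██
r22=10110: █·█·█·█·········█·█·█·█
r23=10111: ████████········████████
r24=11000: █·······█·······█·······█

Answer: █
██
█·█
████
█···█
██··██
█·█·█·█
████████
█·······█
██······██
█·█·····█·█
████····████
█···█···█···█
██··██··██··██
█·█·█·█·█·█·█·█
████████████████
█···············█
██··············██
█·█·············█·█
████············████
█···█···········█···█
██··██··········██··██
█·█·█·█·········█·█·█·█
████████········████████
█·······█·······█·······█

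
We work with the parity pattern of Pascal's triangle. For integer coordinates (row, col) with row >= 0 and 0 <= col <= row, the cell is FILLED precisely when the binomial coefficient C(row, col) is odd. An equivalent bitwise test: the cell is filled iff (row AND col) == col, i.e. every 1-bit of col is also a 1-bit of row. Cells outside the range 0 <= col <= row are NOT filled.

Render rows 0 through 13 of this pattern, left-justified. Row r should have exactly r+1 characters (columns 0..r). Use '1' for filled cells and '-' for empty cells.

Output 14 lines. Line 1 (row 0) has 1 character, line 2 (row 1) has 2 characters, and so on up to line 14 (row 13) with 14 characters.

r0=0: 1
r1=1: 11
r2=10: 1-1
r3=11: 1111
r4=100: 1---1
r5=101: 11--11
r6=110: 1-1-1-1
r7=111: 11111111
r8=1000: 1-------1
r9=1001: 11------11
r10=1010: 1-1-----1-1
r11=1011: 1111----1111
r12=1100: 1---1---1---1
r13=1101: 11--11--11--11

Answer: 1
11
1-1
1111
1---1
11--11
1-1-1-1
11111111
1-------1
11------11
1-1-----1-1
1111----1111
1---1---1---1
11--11--11--11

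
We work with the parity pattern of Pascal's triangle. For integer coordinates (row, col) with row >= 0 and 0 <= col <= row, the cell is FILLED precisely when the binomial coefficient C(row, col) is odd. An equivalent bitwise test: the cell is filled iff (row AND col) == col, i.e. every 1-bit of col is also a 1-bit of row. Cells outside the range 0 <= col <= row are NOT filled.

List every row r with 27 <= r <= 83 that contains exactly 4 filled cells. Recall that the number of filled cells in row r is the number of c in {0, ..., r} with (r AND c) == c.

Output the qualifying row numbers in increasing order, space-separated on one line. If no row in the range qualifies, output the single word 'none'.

Row r has 2^popcount(r) filled cells, so we need popcount(r) = log2(4) = 2.
Scan r = 27..83 and keep those with exactly 2 one-bits:
r=27=11011 popcount=4 -> skip
r=28=11100 popcount=3 -> skip
r=29=11101 popcount=4 -> skip
r=30=11110 popcount=4 -> skip
r=31=11111 popcount=5 -> skip
r=32=100000 popcount=1 -> skip
r=33=100001 popcount=2 -> KEEP
r=34=100010 popcount=2 -> KEEP
r=35=100011 popcount=3 -> skip
r=36=100100 popcount=2 -> KEEP
r=37=100101 popcount=3 -> skip
r=38=100110 popcount=3 -> skip
r=39=100111 popcount=4 -> skip
r=40=101000 popcount=2 -> KEEP
r=41=101001 popcount=3 -> skip
r=42=101010 popcount=3 -> skip
r=43=101011 popcount=4 -> skip
r=44=101100 popcount=3 -> skip
r=45=101101 popcount=4 -> skip
r=46=101110 popcount=4 -> skip
r=47=101111 popcount=5 -> skip
r=48=110000 popcount=2 -> KEEP
r=49=110001 popcount=3 -> skip
r=50=110010 popcount=3 -> skip
r=51=110011 popcount=4 -> skip
r=52=110100 popcount=3 -> skip
r=53=110101 popcount=4 -> skip
r=54=110110 popcount=4 -> skip
r=55=110111 popcount=5 -> skip
r=56=111000 popcount=3 -> skip
r=57=111001 popcount=4 -> skip
r=58=111010 popcount=4 -> skip
r=59=111011 popcount=5 -> skip
r=60=111100 popcount=4 -> skip
r=61=111101 popcount=5 -> skip
r=62=111110 popcount=5 -> skip
r=63=111111 popcount=6 -> skip
r=64=1000000 popcount=1 -> skip
r=65=1000001 popcount=2 -> KEEP
r=66=1000010 popcount=2 -> KEEP
r=67=1000011 popcount=3 -> skip
r=68=1000100 popcount=2 -> KEEP
r=69=1000101 popcount=3 -> skip
r=70=1000110 popcount=3 -> skip
r=71=1000111 popcount=4 -> skip
r=72=1001000 popcount=2 -> KEEP
r=73=1001001 popcount=3 -> skip
r=74=1001010 popcount=3 -> skip
r=75=1001011 popcount=4 -> skip
r=76=1001100 popcount=3 -> skip
r=77=1001101 popcount=4 -> skip
r=78=1001110 popcount=4 -> skip
r=79=1001111 popcount=5 -> skip
r=80=1010000 popcount=2 -> KEEP
r=81=1010001 popcount=3 -> skip
r=82=1010010 popcount=3 -> skip
r=83=1010011 popcount=4 -> skip
Kept rows: 33 34 36 40 48 65 66 68 72 80

Answer: 33 34 36 40 48 65 66 68 72 80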